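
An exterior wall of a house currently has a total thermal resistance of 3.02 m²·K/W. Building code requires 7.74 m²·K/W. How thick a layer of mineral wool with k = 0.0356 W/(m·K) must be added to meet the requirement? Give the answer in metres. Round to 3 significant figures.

ΔR = 7.74 − 3.02 = 4.72 m²·K/W
L = ΔR × k = 4.72 × 0.0356 = 0.168 m

0.168 m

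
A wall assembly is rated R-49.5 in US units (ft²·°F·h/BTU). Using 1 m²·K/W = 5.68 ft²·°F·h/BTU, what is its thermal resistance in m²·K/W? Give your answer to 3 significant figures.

R_SI = 49.5/5.68 = 8.715

8.71 m²·K/W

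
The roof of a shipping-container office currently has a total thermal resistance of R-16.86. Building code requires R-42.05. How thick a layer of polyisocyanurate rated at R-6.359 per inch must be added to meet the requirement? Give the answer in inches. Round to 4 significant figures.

3.961 in

ΔR = 42.05 − 16.86 = 25.19 ft²·°F·h/BTU
L = ΔR / (R/in) = 25.19/6.359 = 3.9613 in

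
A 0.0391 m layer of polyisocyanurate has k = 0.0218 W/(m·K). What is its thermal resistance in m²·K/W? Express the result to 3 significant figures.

1.79 m²·K/W

R = L/k = 0.0391/0.0218 = 1.794 m²·K/W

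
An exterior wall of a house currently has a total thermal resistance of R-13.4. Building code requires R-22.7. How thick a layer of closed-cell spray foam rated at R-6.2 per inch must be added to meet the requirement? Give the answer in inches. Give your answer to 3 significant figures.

1.50 in

ΔR = 22.7 − 13.4 = 9.3 ft²·°F·h/BTU
L = ΔR / (R/in) = 9.3/6.2 = 1.5 in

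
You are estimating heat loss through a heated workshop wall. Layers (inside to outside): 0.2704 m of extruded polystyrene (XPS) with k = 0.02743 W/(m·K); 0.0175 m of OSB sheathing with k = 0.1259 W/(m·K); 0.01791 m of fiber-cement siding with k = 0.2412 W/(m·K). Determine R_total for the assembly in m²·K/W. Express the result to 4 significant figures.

0.2704/0.02743 = 9.8578
0.0175/0.1259 = 0.139
0.01791/0.2412 = 0.074254
R_total = 9.8578 + 0.139 + 0.074254 = 10.071 m²·K/W

10.07 m²·K/W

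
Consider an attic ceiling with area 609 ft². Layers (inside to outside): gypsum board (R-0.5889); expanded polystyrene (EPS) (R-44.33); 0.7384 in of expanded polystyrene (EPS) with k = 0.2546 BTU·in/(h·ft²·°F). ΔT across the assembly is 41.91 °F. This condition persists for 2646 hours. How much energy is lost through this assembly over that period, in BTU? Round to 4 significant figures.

1412000 BTU

0.7384/0.2546 = 2.9002
R_total = 0.5889 + 44.33 + 2.9002 = 47.819 ft²·°F·h/BTU
Q = 609 × 41.91 / 47.819 = 533.74 BTU/h
E = 533.74 × 2646 = 1412300 BTU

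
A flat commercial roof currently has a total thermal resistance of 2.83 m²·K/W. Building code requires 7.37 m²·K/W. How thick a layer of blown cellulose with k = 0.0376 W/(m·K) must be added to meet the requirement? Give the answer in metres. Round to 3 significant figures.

0.171 m

ΔR = 7.37 − 2.83 = 4.54 m²·K/W
L = ΔR × k = 4.54 × 0.0376 = 0.1707 m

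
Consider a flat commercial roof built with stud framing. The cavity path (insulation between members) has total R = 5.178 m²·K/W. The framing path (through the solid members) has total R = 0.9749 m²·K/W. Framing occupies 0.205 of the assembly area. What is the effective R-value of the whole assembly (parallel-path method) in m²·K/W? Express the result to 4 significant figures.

2.749 m²·K/W

U_eff = 0.795/5.178 + 0.205/0.9749 = 0.15353 + 0.21028 = 0.36381
R_eff = 1/U_eff = 2.7487 m²·K/W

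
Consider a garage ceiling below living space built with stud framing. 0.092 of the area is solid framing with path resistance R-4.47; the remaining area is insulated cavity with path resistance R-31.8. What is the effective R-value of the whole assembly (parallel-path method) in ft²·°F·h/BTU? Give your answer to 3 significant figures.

20.4 ft²·°F·h/BTU

U_eff = 0.908/31.8 + 0.092/4.47 = 0.02855 + 0.02058 = 0.04914
R_eff = 1/U_eff = 20.35 ft²·°F·h/BTU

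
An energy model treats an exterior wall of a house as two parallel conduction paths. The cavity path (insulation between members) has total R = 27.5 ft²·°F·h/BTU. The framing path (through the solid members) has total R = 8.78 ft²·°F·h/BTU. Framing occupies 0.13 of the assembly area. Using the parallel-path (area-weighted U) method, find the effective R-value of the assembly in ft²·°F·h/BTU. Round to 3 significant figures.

21.5 ft²·°F·h/BTU

U_eff = 0.87/27.5 + 0.13/8.78 = 0.03164 + 0.01481 = 0.04644
R_eff = 1/U_eff = 21.53 ft²·°F·h/BTU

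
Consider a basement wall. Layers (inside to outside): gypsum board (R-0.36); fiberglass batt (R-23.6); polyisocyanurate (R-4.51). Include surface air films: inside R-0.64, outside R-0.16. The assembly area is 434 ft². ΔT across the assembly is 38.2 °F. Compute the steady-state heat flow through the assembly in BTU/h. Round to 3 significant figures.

R_total = 0.64 + 0.36 + 23.6 + 4.51 + 0.16 = 29.27 ft²·°F·h/BTU
Q = A·ΔT/R = 434 × 38.2 / 29.27 = 566.4 BTU/h

566 BTU/h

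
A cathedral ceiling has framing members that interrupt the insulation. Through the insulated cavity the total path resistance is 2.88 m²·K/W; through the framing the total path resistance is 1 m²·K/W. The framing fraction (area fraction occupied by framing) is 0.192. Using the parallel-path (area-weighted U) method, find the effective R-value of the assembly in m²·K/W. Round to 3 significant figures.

U_eff = 0.808/2.88 + 0.192/1 = 0.2806 + 0.192 = 0.4726
R_eff = 1/U_eff = 2.116 m²·K/W

2.12 m²·K/W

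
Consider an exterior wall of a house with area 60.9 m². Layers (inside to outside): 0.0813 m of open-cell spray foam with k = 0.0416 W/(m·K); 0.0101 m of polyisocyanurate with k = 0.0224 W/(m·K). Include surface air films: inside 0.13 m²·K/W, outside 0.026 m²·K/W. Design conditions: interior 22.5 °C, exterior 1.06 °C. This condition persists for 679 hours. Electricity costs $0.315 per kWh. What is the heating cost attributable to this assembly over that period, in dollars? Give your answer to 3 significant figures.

0.0813/0.0416 = 1.954
0.0101/0.0224 = 0.4509
R_total = 0.13 + 1.954 + 0.4509 + 0.026 = 2.561 m²·K/W
Q = 60.9 × (22.5 − 1.06) / 2.561 = 509.8 W
E = 509.8 W × 679 h / 1000 = 346.2 kWh
Cost = 346.2 × 0.315 = $109

109 dollars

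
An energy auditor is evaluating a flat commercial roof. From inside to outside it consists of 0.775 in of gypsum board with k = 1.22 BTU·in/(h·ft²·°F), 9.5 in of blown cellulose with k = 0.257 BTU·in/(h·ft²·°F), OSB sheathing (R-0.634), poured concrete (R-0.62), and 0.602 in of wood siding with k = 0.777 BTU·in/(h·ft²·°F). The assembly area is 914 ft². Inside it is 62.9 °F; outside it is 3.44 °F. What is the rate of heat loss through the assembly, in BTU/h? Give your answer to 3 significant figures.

0.775/1.22 = 0.6352
9.5/0.257 = 36.96
0.602/0.777 = 0.7748
R_total = 0.6352 + 36.96 + 0.634 + 0.62 + 0.7748 = 39.63 ft²·°F·h/BTU
Q = A·ΔT/R = 914 × (62.9 − 3.44) / 39.63 = 1371 BTU/h

1370 BTU/h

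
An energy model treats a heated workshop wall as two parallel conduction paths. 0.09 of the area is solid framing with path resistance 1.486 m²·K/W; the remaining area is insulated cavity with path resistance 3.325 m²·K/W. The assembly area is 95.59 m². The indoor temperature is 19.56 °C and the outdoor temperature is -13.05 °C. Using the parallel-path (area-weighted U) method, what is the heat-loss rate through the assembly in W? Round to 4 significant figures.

1042 W

U_eff = 0.91/3.325 + 0.09/1.486 = 0.27368 + 0.060565 = 0.33425
R_eff = 1/U_eff = 2.9918 m²·K/W
Q = 95.59 × (19.56 − (-13.05)) / 2.9918 = 1041.9 W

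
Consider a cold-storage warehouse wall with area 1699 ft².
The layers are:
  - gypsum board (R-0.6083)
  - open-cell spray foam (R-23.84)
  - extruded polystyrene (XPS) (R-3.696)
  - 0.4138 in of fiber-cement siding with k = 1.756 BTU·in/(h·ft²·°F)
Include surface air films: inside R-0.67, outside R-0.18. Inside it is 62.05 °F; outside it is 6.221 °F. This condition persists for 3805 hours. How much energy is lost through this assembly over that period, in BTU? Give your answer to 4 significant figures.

0.4138/1.756 = 0.23565
R_total = 0.67 + 0.6083 + 23.84 + 3.696 + 0.23565 + 0.18 = 29.23 ft²·°F·h/BTU
Q = 1699 × (62.05 − 6.221) / 29.23 = 3245.1 BTU/h
E = 3245.1 × 3805 = 12348000 BTU

12350000 BTU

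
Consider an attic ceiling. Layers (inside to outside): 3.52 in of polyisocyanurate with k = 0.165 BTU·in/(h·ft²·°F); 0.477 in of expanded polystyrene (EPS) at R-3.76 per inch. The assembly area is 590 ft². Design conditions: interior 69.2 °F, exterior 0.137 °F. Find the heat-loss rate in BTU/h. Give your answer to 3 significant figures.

3.52/0.165 = 21.33
0.477 × 3.76 = 1.794
R_total = 21.33 + 1.794 = 23.13 ft²·°F·h/BTU
Q = A·ΔT/R = 590 × (69.2 − 0.137) / 23.13 = 1762 BTU/h

1760 BTU/h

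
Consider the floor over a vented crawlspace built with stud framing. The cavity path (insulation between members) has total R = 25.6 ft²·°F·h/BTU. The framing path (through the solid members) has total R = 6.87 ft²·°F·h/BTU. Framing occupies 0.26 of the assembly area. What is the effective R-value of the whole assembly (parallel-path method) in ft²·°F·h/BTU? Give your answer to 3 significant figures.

U_eff = 0.74/25.6 + 0.26/6.87 = 0.02891 + 0.03785 = 0.06675
R_eff = 1/U_eff = 14.98 ft²·°F·h/BTU

15.0 ft²·°F·h/BTU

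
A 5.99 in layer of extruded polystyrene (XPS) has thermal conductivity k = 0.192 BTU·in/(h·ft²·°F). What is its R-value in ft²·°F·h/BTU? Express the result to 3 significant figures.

R = L/k = 5.99/0.192 = 31.2 ft²·°F·h/BTU

31.2 ft²·°F·h/BTU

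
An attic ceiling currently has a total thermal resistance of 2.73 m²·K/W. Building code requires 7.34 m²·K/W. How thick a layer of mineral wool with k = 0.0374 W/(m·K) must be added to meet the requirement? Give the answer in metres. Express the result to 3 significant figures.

ΔR = 7.34 − 2.73 = 4.61 m²·K/W
L = ΔR × k = 4.61 × 0.0374 = 0.1724 m

0.172 m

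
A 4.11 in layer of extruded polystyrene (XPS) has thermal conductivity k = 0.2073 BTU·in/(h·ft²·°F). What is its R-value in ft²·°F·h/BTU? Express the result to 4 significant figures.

R = L/k = 4.11/0.2073 = 19.826 ft²·°F·h/BTU

19.83 ft²·°F·h/BTU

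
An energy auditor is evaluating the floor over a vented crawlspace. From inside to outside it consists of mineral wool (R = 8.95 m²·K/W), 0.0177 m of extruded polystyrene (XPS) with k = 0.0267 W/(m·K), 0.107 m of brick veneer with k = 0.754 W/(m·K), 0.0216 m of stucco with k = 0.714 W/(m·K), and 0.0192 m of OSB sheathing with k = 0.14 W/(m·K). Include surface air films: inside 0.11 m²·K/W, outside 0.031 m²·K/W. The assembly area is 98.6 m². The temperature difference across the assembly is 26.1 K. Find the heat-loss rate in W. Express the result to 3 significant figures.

0.0177/0.0267 = 0.6629
0.107/0.754 = 0.1419
0.0216/0.714 = 0.03025
0.0192/0.14 = 0.1371
R_total = 0.11 + 8.95 + 0.6629 + 0.1419 + 0.03025 + 0.1371 + 0.031 = 10.06 m²·K/W
Q = A·ΔT/R = 98.6 × 26.1 / 10.06 = 255.7 W

256 W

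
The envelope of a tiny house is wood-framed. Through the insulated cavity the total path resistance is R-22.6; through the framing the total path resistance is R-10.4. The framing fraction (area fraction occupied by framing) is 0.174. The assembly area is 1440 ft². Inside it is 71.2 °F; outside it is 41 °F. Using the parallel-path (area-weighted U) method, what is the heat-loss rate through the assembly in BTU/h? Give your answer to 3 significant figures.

U_eff = 0.826/22.6 + 0.174/10.4 = 0.03655 + 0.01673 = 0.05328
R_eff = 1/U_eff = 18.77 ft²·°F·h/BTU
Q = 1440 × (71.2 − 41) / 18.77 = 2317 BTU/h

2320 BTU/h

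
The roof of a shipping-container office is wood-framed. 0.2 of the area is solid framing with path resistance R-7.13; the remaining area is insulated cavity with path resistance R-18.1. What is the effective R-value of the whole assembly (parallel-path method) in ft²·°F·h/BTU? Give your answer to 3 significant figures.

U_eff = 0.8/18.1 + 0.2/7.13 = 0.0442 + 0.02805 = 0.07225
R_eff = 1/U_eff = 13.84 ft²·°F·h/BTU

13.8 ft²·°F·h/BTU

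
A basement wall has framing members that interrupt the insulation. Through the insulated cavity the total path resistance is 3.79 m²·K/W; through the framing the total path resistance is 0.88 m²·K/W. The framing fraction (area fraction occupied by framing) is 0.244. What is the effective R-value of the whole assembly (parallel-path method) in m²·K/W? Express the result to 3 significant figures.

U_eff = 0.756/3.79 + 0.244/0.88 = 0.1995 + 0.2773 = 0.4767
R_eff = 1/U_eff = 2.098 m²·K/W

2.10 m²·K/W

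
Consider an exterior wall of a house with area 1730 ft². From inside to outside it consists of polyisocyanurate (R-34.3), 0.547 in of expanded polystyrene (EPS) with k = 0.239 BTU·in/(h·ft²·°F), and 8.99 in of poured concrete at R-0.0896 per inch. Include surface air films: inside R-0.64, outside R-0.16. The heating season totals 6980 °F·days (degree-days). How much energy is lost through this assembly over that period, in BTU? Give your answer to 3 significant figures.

7590000 BTU

0.547/0.239 = 2.289
8.99 × 0.0896 = 0.8055
R_total = 0.64 + 34.3 + 2.289 + 0.8055 + 0.16 = 38.19 ft²·°F·h/BTU
E = A × HDD × 24 / R = 1730 × 6980 × 24 / 38.19 = 7588000 BTU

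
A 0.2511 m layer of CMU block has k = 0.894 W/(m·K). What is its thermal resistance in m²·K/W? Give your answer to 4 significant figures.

R = L/k = 0.2511/0.894 = 0.28087 m²·K/W

0.2809 m²·K/W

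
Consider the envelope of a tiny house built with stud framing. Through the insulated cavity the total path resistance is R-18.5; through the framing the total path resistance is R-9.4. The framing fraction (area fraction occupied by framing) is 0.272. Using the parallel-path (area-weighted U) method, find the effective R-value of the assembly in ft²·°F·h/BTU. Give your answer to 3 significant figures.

U_eff = 0.728/18.5 + 0.272/9.4 = 0.03935 + 0.02894 = 0.06829
R_eff = 1/U_eff = 14.64 ft²·°F·h/BTU

14.6 ft²·°F·h/BTU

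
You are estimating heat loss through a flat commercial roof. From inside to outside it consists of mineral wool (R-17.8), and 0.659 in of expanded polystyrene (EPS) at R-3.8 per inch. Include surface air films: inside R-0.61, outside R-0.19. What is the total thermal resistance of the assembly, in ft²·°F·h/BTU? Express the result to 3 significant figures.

21.1 ft²·°F·h/BTU

0.659 × 3.8 = 2.504
R_total = 0.61 + 17.8 + 2.504 + 0.19 = 21.1 ft²·°F·h/BTU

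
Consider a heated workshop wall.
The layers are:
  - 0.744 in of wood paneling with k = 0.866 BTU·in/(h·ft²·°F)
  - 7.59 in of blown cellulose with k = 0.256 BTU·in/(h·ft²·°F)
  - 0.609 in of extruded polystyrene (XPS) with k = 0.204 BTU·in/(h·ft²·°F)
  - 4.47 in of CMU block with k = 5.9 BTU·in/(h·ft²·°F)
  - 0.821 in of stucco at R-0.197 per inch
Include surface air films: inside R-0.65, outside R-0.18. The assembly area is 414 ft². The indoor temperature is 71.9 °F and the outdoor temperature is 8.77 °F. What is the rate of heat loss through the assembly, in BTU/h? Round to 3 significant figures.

0.744/0.866 = 0.8591
7.59/0.256 = 29.65
0.609/0.204 = 2.985
4.47/5.9 = 0.7576
0.821 × 0.197 = 0.1617
R_total = 0.65 + 0.8591 + 29.65 + 2.985 + 0.7576 + 0.1617 + 0.18 = 35.24 ft²·°F·h/BTU
Q = A·ΔT/R = 414 × (71.9 − 8.77) / 35.24 = 741.6 BTU/h

742 BTU/h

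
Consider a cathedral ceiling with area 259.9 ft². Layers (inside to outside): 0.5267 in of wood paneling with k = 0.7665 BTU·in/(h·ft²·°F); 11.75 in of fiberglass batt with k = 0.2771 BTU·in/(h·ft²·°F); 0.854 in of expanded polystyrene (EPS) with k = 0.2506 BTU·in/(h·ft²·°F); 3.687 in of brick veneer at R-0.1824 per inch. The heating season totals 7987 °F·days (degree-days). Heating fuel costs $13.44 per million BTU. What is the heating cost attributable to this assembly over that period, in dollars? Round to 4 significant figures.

14.19 dollars

0.5267/0.7665 = 0.68715
11.75/0.2771 = 42.403
0.854/0.2506 = 3.4078
3.687 × 0.1824 = 0.67251
R_total = 0.68715 + 42.403 + 3.4078 + 0.67251 = 47.171 ft²·°F·h/BTU
E = A × HDD × 24 / R = 259.9 × 7987 × 24 / 47.171 = 1056200 BTU
Cost = 1056200/10⁶ × 13.44 = $14.195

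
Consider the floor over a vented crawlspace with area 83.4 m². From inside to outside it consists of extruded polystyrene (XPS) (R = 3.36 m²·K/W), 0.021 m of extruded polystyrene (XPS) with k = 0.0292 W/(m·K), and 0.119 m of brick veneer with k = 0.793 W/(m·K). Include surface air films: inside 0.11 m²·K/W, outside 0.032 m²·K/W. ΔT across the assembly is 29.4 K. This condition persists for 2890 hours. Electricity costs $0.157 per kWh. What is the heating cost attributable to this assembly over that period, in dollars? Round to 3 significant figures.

0.021/0.0292 = 0.7192
0.119/0.793 = 0.1501
R_total = 0.11 + 3.36 + 0.7192 + 0.1501 + 0.032 = 4.371 m²·K/W
Q = 83.4 × 29.4 / 4.371 = 560.9 W
E = 560.9 W × 2890 h / 1000 = 1621 kWh
Cost = 1621 × 0.157 = $254.5

255 dollars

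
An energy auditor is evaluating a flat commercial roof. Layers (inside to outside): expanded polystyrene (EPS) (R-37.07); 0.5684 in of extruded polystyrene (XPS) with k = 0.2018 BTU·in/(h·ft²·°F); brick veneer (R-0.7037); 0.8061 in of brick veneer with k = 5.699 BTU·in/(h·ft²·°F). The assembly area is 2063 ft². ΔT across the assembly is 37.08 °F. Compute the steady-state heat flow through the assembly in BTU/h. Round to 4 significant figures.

1878 BTU/h

0.5684/0.2018 = 2.8167
0.8061/5.699 = 0.14145
R_total = 37.07 + 2.8167 + 0.7037 + 0.14145 = 40.732 ft²·°F·h/BTU
Q = A·ΔT/R = 2063 × 37.08 / 40.732 = 1878 BTU/h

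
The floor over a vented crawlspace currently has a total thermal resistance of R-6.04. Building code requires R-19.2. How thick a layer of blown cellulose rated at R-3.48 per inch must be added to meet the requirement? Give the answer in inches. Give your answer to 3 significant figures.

ΔR = 19.2 − 6.04 = 13.16 ft²·°F·h/BTU
L = ΔR / (R/in) = 13.16/3.48 = 3.782 in

3.78 in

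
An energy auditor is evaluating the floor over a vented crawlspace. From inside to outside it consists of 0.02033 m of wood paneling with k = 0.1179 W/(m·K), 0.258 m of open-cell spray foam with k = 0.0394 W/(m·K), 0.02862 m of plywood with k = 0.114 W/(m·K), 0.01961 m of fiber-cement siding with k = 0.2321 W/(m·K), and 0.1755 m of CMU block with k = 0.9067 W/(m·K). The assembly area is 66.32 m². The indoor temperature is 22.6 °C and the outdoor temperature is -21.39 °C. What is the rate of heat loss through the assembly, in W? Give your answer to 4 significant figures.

402.4 W

0.02033/0.1179 = 0.17243
0.258/0.0394 = 6.5482
0.02862/0.114 = 0.25105
0.01961/0.2321 = 0.084489
0.1755/0.9067 = 0.19356
R_total = 0.17243 + 6.5482 + 0.25105 + 0.084489 + 0.19356 = 7.2498 m²·K/W
Q = A·ΔT/R = 66.32 × (22.6 − (-21.39)) / 7.2498 = 402.42 W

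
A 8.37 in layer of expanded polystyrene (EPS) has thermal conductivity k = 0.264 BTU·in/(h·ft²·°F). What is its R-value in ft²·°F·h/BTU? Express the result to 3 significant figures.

31.7 ft²·°F·h/BTU

R = L/k = 8.37/0.264 = 31.7 ft²·°F·h/BTU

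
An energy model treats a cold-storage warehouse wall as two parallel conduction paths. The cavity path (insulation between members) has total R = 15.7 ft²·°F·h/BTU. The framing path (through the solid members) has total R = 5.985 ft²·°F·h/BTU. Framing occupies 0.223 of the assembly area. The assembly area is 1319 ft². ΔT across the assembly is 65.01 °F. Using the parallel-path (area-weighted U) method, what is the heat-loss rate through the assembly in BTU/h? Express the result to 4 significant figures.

7439 BTU/h

U_eff = 0.777/15.7 + 0.223/5.985 = 0.04949 + 0.03726 = 0.08675
R_eff = 1/U_eff = 11.527 ft²·°F·h/BTU
Q = 1319 × 65.01 / 11.527 = 7438.7 BTU/h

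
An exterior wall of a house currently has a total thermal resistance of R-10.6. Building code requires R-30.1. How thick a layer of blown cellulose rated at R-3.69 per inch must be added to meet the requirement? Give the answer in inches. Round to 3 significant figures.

5.28 in

ΔR = 30.1 − 10.6 = 19.5 ft²·°F·h/BTU
L = ΔR / (R/in) = 19.5/3.69 = 5.285 in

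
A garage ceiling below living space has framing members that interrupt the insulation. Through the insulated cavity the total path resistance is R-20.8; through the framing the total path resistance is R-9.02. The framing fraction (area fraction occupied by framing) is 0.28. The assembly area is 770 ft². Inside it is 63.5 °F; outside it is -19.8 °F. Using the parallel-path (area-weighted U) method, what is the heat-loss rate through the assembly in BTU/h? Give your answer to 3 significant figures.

4210 BTU/h

U_eff = 0.72/20.8 + 0.28/9.02 = 0.03462 + 0.03104 = 0.06566
R_eff = 1/U_eff = 15.23 ft²·°F·h/BTU
Q = 770 × (63.5 − (-19.8)) / 15.23 = 4211 BTU/h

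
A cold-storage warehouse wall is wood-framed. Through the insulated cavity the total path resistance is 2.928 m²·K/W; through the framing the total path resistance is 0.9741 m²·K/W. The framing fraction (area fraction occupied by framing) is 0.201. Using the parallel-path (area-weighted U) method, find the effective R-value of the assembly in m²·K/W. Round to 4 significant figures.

2.087 m²·K/W

U_eff = 0.799/2.928 + 0.201/0.9741 = 0.27288 + 0.20634 = 0.47923
R_eff = 1/U_eff = 2.0867 m²·K/W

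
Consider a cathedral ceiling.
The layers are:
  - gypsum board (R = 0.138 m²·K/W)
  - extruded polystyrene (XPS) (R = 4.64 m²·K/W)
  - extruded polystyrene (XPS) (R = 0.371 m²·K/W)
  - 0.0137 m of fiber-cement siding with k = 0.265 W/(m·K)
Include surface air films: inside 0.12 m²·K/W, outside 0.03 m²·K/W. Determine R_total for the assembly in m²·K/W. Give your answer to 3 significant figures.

5.35 m²·K/W

0.0137/0.265 = 0.0517
R_total = 0.12 + 0.138 + 4.64 + 0.371 + 0.0517 + 0.03 = 5.351 m²·K/W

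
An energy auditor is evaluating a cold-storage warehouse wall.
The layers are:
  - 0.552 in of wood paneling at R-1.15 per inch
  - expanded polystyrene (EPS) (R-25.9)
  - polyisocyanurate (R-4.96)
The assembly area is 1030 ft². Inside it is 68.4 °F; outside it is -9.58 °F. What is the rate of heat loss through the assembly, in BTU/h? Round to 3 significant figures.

0.552 × 1.15 = 0.6348
R_total = 0.6348 + 25.9 + 4.96 = 31.49 ft²·°F·h/BTU
Q = A·ΔT/R = 1030 × (68.4 − (-9.58)) / 31.49 = 2550 BTU/h

2550 BTU/h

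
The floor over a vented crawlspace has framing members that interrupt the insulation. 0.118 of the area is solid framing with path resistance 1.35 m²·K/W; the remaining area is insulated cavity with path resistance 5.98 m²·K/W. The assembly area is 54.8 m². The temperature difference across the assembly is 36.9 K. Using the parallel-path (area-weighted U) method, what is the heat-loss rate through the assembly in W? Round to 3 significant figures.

475 W

U_eff = 0.882/5.98 + 0.118/1.35 = 0.1475 + 0.08741 = 0.2349
R_eff = 1/U_eff = 4.257 m²·K/W
Q = 54.8 × 36.9 / 4.257 = 475 W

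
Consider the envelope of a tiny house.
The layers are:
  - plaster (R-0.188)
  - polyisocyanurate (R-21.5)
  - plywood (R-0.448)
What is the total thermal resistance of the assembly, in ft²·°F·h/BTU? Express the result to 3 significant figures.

R_total = 0.188 + 21.5 + 0.448 = 22.14 ft²·°F·h/BTU

22.1 ft²·°F·h/BTU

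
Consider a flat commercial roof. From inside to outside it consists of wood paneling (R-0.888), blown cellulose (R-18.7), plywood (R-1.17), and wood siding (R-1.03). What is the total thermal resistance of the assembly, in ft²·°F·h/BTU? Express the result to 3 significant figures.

R_total = 0.888 + 18.7 + 1.17 + 1.03 = 21.79 ft²·°F·h/BTU

21.8 ft²·°F·h/BTU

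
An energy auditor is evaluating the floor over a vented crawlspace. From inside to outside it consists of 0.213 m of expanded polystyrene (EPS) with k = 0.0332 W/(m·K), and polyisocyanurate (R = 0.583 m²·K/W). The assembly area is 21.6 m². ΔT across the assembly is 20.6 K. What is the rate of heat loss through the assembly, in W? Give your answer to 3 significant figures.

0.213/0.0332 = 6.416
R_total = 6.416 + 0.583 = 6.999 m²·K/W
Q = A·ΔT/R = 21.6 × 20.6 / 6.999 = 63.58 W

63.6 W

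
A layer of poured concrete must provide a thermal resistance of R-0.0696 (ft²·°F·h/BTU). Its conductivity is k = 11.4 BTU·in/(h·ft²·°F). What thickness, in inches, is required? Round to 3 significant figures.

L = R × k = 0.0696 × 11.4 = 0.7934 in

0.793 in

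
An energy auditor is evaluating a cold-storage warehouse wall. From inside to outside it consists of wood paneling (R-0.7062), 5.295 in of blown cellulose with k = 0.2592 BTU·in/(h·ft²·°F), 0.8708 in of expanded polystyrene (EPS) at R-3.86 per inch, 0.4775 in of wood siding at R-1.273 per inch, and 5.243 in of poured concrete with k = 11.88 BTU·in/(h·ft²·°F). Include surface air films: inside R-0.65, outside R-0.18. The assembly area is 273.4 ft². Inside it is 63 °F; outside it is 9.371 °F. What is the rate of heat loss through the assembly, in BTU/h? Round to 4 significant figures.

555.9 BTU/h

5.295/0.2592 = 20.428
0.8708 × 3.86 = 3.3613
0.4775 × 1.273 = 0.60786
5.243/11.88 = 0.44133
R_total = 0.65 + 0.7062 + 20.428 + 3.3613 + 0.60786 + 0.44133 + 0.18 = 26.375 ft²·°F·h/BTU
Q = A·ΔT/R = 273.4 × (63 − 9.371) / 26.375 = 555.91 BTU/h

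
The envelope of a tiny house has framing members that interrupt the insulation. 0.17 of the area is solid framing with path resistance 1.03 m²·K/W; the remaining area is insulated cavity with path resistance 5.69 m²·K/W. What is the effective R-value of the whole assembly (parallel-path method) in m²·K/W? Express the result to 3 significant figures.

3.22 m²·K/W

U_eff = 0.83/5.69 + 0.17/1.03 = 0.1459 + 0.165 = 0.3109
R_eff = 1/U_eff = 3.216 m²·K/W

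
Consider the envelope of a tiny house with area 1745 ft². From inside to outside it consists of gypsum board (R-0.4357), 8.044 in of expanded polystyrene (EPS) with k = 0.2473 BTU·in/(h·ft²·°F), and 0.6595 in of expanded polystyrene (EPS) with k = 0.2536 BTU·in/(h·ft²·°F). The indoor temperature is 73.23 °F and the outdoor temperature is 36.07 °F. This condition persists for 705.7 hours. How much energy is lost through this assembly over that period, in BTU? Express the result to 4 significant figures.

8.044/0.2473 = 32.527
0.6595/0.2536 = 2.6006
R_total = 0.4357 + 32.527 + 2.6006 = 35.564 ft²·°F·h/BTU
Q = 1745 × (73.23 − 36.07) / 35.564 = 1823.3 BTU/h
E = 1823.3 × 705.7 = 1286700 BTU

1287000 BTU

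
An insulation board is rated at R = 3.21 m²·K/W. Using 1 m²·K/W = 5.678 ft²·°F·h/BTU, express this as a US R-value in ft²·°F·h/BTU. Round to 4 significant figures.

R_US = 3.21 × 5.678 = 18.226

18.23 ft²·°F·h/BTU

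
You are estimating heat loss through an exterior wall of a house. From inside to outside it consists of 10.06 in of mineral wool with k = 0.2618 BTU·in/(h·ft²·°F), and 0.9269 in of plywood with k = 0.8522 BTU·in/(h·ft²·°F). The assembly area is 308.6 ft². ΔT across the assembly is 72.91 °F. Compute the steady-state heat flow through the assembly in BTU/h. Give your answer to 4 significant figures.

10.06/0.2618 = 38.426
0.9269/0.8522 = 1.0877
R_total = 38.426 + 1.0877 = 39.514 ft²·°F·h/BTU
Q = A·ΔT/R = 308.6 × 72.91 / 39.514 = 569.42 BTU/h

569.4 BTU/h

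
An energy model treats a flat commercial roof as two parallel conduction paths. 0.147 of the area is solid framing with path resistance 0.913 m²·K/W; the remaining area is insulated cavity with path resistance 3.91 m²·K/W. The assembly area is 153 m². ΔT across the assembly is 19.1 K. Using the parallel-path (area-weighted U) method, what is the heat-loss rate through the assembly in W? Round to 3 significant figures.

1110 W

U_eff = 0.853/3.91 + 0.147/0.913 = 0.2182 + 0.161 = 0.3792
R_eff = 1/U_eff = 2.637 m²·K/W
Q = 153 × 19.1 / 2.637 = 1108 W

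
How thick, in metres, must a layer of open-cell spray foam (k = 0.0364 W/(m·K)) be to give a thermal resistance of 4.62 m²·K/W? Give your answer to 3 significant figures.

L = R·k = 4.62 × 0.0364 = 0.1682 m

0.168 m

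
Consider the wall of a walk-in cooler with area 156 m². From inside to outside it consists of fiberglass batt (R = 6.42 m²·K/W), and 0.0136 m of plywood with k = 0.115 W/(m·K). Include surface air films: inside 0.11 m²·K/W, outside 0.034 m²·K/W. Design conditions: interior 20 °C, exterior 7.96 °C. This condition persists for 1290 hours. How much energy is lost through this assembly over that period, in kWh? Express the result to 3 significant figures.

363 kWh

0.0136/0.115 = 0.1183
R_total = 0.11 + 6.42 + 0.1183 + 0.034 = 6.682 m²·K/W
Q = 156 × (20 − 7.96) / 6.682 = 281.1 W
E = 281.1 W × 1290 h / 1000 = 362.6 kWh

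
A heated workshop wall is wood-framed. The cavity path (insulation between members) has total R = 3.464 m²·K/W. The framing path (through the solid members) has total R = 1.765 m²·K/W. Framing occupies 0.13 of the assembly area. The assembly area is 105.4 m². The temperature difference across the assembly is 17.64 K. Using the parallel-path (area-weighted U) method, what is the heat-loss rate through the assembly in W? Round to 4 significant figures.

603.9 W

U_eff = 0.87/3.464 + 0.13/1.765 = 0.25115 + 0.073654 = 0.32481
R_eff = 1/U_eff = 3.0787 m²·K/W
Q = 105.4 × 17.64 / 3.0787 = 603.9 W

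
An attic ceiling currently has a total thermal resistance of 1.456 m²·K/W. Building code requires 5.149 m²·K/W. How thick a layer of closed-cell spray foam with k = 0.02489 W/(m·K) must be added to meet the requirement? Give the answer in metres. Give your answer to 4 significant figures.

0.09192 m

ΔR = 5.149 − 1.456 = 3.693 m²·K/W
L = ΔR × k = 3.693 × 0.02489 = 0.091919 m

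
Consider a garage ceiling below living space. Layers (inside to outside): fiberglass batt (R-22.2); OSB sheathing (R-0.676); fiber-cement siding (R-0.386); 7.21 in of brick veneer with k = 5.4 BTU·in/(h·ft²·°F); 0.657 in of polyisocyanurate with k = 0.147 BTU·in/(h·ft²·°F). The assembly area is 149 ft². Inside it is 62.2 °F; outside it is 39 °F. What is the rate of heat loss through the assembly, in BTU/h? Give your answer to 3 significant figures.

7.21/5.4 = 1.335
0.657/0.147 = 4.469
R_total = 22.2 + 0.676 + 0.386 + 1.335 + 4.469 = 29.07 ft²·°F·h/BTU
Q = A·ΔT/R = 149 × (62.2 − 39) / 29.07 = 118.9 BTU/h

119 BTU/h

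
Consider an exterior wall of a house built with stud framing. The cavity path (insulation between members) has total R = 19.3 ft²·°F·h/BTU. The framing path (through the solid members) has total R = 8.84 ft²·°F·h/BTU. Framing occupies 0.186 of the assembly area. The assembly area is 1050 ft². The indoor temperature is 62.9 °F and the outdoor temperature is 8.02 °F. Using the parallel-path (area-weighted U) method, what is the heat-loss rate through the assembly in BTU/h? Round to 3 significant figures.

3640 BTU/h

U_eff = 0.814/19.3 + 0.186/8.84 = 0.04218 + 0.02104 = 0.06322
R_eff = 1/U_eff = 15.82 ft²·°F·h/BTU
Q = 1050 × (62.9 − 8.02) / 15.82 = 3643 BTU/h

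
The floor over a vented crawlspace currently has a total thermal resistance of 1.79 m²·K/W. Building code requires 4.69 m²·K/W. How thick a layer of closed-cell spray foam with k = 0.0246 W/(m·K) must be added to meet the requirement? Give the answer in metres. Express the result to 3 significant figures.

ΔR = 4.69 − 1.79 = 2.9 m²·K/W
L = ΔR × k = 2.9 × 0.0246 = 0.07134 m

0.0713 m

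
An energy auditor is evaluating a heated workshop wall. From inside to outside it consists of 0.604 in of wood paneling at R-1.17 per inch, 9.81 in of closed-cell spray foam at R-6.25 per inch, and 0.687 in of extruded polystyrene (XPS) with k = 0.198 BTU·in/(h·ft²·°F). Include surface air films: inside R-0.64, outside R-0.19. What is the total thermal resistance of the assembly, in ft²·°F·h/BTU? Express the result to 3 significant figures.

66.3 ft²·°F·h/BTU

0.604 × 1.17 = 0.7067
9.81 × 6.25 = 61.31
0.687/0.198 = 3.47
R_total = 0.64 + 0.7067 + 61.31 + 3.47 + 0.19 = 66.32 ft²·°F·h/BTU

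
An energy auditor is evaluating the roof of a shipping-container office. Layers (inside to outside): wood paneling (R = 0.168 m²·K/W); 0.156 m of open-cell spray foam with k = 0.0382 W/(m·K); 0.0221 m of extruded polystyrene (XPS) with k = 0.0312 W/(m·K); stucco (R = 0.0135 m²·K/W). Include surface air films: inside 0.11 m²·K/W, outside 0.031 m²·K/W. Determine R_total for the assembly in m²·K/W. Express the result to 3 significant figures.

0.156/0.0382 = 4.084
0.0221/0.0312 = 0.7083
R_total = 0.11 + 0.168 + 4.084 + 0.7083 + 0.0135 + 0.031 = 5.115 m²·K/W

5.11 m²·K/W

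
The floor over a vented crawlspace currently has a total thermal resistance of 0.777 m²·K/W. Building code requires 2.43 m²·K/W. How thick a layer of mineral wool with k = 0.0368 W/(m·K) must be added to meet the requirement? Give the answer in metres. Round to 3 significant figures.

0.0608 m

ΔR = 2.43 − 0.777 = 1.653 m²·K/W
L = ΔR × k = 1.653 × 0.0368 = 0.06083 m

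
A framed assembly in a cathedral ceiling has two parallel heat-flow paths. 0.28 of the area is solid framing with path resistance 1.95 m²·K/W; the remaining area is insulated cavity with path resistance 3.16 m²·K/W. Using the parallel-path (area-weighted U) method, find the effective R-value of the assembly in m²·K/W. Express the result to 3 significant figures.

U_eff = 0.72/3.16 + 0.28/1.95 = 0.2278 + 0.1436 = 0.3714
R_eff = 1/U_eff = 2.692 m²·K/W

2.69 m²·K/W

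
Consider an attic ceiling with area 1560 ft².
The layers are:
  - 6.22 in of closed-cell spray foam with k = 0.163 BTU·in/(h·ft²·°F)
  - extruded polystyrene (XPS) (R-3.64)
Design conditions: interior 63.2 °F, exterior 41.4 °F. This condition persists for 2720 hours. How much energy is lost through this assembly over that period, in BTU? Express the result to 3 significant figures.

2210000 BTU

6.22/0.163 = 38.16
R_total = 38.16 + 3.64 = 41.8 ft²·°F·h/BTU
Q = 1560 × (63.2 − 41.4) / 41.8 = 813.6 BTU/h
E = 813.6 × 2720 = 2213000 BTU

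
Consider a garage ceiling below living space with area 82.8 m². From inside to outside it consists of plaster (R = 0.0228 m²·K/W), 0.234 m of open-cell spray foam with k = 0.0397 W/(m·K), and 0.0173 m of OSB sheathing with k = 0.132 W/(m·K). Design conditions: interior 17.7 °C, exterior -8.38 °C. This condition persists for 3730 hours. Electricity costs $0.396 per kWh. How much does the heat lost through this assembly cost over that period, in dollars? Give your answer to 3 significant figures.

0.234/0.0397 = 5.894
0.0173/0.132 = 0.1311
R_total = 0.0228 + 5.894 + 0.1311 = 6.048 m²·K/W
Q = 82.8 × (17.7 − (-8.38)) / 6.048 = 357 W
E = 357 W × 3730 h / 1000 = 1332 kWh
Cost = 1332 × 0.396 = $527.4

527 dollars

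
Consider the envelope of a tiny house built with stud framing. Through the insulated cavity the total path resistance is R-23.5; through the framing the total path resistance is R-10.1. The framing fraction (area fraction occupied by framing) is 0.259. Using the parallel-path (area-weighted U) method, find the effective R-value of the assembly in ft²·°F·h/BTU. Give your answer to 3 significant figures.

U_eff = 0.741/23.5 + 0.259/10.1 = 0.03153 + 0.02564 = 0.05718
R_eff = 1/U_eff = 17.49 ft²·°F·h/BTU

17.5 ft²·°F·h/BTU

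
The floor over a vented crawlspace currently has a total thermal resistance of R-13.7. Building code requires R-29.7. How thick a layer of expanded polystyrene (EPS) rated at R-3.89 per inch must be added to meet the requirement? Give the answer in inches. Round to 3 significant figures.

ΔR = 29.7 − 13.7 = 16 ft²·°F·h/BTU
L = ΔR / (R/in) = 16/3.89 = 4.113 in

4.11 in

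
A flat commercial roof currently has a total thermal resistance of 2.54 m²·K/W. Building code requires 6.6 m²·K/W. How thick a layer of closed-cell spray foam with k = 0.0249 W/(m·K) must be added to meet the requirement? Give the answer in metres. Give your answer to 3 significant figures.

ΔR = 6.6 − 2.54 = 4.06 m²·K/W
L = ΔR × k = 4.06 × 0.0249 = 0.1011 m

0.101 m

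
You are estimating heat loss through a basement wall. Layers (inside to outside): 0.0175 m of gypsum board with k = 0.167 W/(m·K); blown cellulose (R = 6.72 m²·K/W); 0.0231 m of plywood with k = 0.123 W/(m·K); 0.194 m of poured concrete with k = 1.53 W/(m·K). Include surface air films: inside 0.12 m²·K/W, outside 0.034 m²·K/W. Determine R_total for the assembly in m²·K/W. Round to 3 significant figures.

7.29 m²·K/W

0.0175/0.167 = 0.1048
0.0231/0.123 = 0.1878
0.194/1.53 = 0.1268
R_total = 0.12 + 0.1048 + 6.72 + 0.1878 + 0.1268 + 0.034 = 7.293 m²·K/W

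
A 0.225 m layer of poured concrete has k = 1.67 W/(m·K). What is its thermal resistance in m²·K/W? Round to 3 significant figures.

R = L/k = 0.225/1.67 = 0.1347 m²·K/W

0.135 m²·K/W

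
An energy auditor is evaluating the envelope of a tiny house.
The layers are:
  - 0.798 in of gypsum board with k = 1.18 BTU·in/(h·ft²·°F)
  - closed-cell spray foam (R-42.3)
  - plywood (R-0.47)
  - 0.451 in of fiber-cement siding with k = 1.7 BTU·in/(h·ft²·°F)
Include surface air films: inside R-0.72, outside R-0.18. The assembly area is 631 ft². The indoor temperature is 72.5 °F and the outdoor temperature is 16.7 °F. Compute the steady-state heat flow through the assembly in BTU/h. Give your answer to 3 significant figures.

789 BTU/h

0.798/1.18 = 0.6763
0.451/1.7 = 0.2653
R_total = 0.72 + 0.6763 + 42.3 + 0.47 + 0.2653 + 0.18 = 44.61 ft²·°F·h/BTU
Q = A·ΔT/R = 631 × (72.5 − 16.7) / 44.61 = 789.3 BTU/h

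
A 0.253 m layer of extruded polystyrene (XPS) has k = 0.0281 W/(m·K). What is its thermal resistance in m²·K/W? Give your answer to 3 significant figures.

R = L/k = 0.253/0.0281 = 9.004 m²·K/W

9.00 m²·K/W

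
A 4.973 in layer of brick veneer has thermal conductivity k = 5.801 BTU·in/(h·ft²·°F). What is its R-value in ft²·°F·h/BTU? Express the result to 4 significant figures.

0.8573 ft²·°F·h/BTU

R = L/k = 4.973/5.801 = 0.85727 ft²·°F·h/BTU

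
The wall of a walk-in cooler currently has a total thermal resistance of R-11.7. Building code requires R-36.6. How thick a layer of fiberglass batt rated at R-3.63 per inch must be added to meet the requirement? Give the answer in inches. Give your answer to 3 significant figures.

ΔR = 36.6 − 11.7 = 24.9 ft²·°F·h/BTU
L = ΔR / (R/in) = 24.9/3.63 = 6.86 in

6.86 in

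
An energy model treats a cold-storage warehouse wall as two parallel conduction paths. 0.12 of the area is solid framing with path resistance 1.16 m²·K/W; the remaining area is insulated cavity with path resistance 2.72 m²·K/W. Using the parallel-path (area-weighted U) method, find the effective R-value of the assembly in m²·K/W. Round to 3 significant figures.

U_eff = 0.88/2.72 + 0.12/1.16 = 0.3235 + 0.1034 = 0.427
R_eff = 1/U_eff = 2.342 m²·K/W

2.34 m²·K/W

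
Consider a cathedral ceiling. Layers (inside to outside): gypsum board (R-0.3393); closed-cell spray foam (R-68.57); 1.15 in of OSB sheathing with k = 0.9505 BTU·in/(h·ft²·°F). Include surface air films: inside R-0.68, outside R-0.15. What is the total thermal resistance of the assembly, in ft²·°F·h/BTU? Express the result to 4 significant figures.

1.15/0.9505 = 1.2099
R_total = 0.68 + 0.3393 + 68.57 + 1.2099 + 0.15 = 70.949 ft²·°F·h/BTU

70.95 ft²·°F·h/BTU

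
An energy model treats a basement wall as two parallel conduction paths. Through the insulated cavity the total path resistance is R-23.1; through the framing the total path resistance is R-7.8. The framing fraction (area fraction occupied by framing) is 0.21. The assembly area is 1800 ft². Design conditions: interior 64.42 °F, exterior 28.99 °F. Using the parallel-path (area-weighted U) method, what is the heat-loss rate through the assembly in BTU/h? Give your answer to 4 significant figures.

3898 BTU/h

U_eff = 0.79/23.1 + 0.21/7.8 = 0.034199 + 0.026923 = 0.061122
R_eff = 1/U_eff = 16.361 ft²·°F·h/BTU
Q = 1800 × (64.42 − 28.99) / 16.361 = 3898 BTU/h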